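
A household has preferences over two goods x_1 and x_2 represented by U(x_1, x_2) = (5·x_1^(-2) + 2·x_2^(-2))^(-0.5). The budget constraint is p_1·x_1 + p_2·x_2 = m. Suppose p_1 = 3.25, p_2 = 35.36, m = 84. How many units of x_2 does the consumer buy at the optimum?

Numerically x_2/x_1 = 0.332514, so x_1* = 84/(3.25 + 35.36·0.332514) = 5.5971 and x_2* = 0.332514·5.5971 = 1.8611.

x_2* = 1.8611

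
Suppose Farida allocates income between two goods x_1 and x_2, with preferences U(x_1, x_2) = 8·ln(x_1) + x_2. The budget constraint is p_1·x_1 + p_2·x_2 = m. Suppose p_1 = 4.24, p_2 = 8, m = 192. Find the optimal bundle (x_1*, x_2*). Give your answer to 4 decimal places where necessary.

x_1* = 15.0943, x_2* = 16

So x_1*(p_1,p_2) = 8·p_2/p_1, independent of income; and x_2* = (m − 8·p_2)/p_2.
At the given prices: x_1* = 8·8/4.24 = 15.0943, and x_2* = 16.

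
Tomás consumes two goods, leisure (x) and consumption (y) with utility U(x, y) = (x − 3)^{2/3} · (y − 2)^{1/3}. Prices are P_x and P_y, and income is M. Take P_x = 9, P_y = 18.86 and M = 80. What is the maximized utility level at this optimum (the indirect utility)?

V = 0.702

After buying the subsistence bundle (3, 2), a share 2/3 of the remaining income goes to x: x* = 3 + 2/3·(M − 3P_x − 2P_y)/P_x.
Discretionary income = 80 − 3·9 − 2·18.86 = 15.28; x* = 3 + 2/3·15.28/9 = 4.1319; y* = 2 + 1/3·15.28/18.86 = 2.2701.
Utility at the optimum: U(4.1319, 2.2701) = 0.702.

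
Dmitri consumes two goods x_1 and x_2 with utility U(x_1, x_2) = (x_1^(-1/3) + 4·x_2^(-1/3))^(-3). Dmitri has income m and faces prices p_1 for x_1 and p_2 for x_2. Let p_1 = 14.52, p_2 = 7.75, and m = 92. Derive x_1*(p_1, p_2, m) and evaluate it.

MU_x_1 ∝ x_1^(-4/3), MU_x_2 ∝ 4·x_2^(-4/3), so MRS = (1/4)·(x_2/x_1)^(4/3) = p_1/p_2.
Solve for the ratio: x_2/x_1 = [4·p_1/p_2]^(0.75).
Substitute x_2 = (x_2/x_1)·x_1 into the budget: x_1* = m/(p_1 + p_2·(x_2/x_1)).
Numerically x_2/x_1 = 4.529431, so x_1* = 92/(14.52 + 7.75·4.529431) = 1.854.

x_1* = 1.854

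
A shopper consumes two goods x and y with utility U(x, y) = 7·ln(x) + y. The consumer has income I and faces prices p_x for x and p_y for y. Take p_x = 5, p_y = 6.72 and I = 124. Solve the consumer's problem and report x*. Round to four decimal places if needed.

x* = 9.408

So x*(p_x,p_y) = 7·p_y/p_x, independent of income; and y* = (I − 7·p_y)/p_y.
At the given prices: x* = 7·6.72/5 = 9.408.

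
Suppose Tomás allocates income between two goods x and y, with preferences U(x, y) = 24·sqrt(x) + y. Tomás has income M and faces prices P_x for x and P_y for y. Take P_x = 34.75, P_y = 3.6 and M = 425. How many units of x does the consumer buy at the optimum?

x* = 1.5455

Set MRS = P_x/P_y: 12·x^(−1/2) = P_x/P_y.
Solve: √x = 12·P_y/P_x, so x*(P_x,P_y) = (12·P_y/P_x)², and y* = (M − P_x·x*)/P_y.
Plugging in: x* = (12·3.6/34.75)² = 1.5455.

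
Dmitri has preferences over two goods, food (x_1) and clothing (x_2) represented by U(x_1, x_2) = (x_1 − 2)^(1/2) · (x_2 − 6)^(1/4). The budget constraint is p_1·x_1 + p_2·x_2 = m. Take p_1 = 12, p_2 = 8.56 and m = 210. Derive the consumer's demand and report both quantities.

Let x_1' = x_1−2, x_2' = x_2−6. MRS = 2·x_2'/x_1' = p_1/p_2.
Substituting into the budget: x_1* = 2 + 2/3·(m − 2·p_1 − 6·p_2)/p_1, and x_2* = 6 + 1/3·(…)/p_2.
Discretionary income = 210 − 2·12 − 6·8.56 = 134.64; x_1* = 2 + 2/3·134.64/12 = 9.48; x_2* = 6 + 1/3·134.64/8.56 = 11.243.

x_1* = 9.48, x_2* = 11.243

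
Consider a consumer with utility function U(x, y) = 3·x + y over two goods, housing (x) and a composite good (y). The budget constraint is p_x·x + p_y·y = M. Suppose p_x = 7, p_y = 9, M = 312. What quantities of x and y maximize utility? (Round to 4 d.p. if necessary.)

Perfect substitutes: compare marginal utility per dollar. 3/p_x vs 1/p_y → 0.4286 vs 0.1111.
x gives more utility per dollar, so spend all income on x: x* = M/p_x, y* = 0.
Numerically: x* = 44.5714, y* = 0.

x* = 44.5714, y* = 0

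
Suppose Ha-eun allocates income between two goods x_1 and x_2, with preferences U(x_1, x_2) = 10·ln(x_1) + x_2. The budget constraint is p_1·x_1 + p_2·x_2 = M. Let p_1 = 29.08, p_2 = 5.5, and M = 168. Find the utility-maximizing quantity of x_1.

x_1* = 1.8913

Set MRS = p_1/p_2: (10/x_1)/1 = p_1/p_2.
So x_1*(p_1,p_2) = 10·p_2/p_1, independent of income; and x_2* = (M − 10·p_2)/p_2.
At the given prices: x_1* = 10·5.5/29.08 = 1.8913.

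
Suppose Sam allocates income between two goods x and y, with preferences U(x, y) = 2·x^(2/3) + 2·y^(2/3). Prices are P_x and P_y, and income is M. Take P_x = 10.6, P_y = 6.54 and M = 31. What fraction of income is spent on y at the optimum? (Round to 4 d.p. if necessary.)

share on y = 0.7243

MU_x ∝ 2·x^(-1/3), MU_y ∝ 2·y^(-1/3), so MRS = (y/x)^(1/3) = P_x/P_y.
Solve for the ratio: y/x = [P_x/P_y]^(3).
With the ratio pinned down, the budget gives x* = M/(P_x + P_y·(y/x)) and y* = (y/x)·x*.
Numerically y/x = 4.257791, so x* = 31/(10.6 + 6.54·4.257791) = 0.8063 and y* = 4.257791·0.8063 = 3.4332.
Expenditure on y: 6.54·3.4332 = 22.4529; share = 0.7243.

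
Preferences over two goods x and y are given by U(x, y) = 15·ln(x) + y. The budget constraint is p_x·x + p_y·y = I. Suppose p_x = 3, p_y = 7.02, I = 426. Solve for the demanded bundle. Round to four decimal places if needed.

MU_x = 15/x, MU_y = 1. Tangency: 15/x = p_x/p_y.
So x*(p_x,p_y) = 15·p_y/p_x, independent of income; and y* = (I − 15·p_y)/p_y.
At the given prices: x* = 15·7.02/3 = 35.1, and y* = 45.6838.

x* = 35.1, y* = 45.6838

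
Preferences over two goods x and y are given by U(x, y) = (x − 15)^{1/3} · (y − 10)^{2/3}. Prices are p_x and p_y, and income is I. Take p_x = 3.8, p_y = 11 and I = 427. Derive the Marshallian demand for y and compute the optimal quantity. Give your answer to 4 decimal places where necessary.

Discretionary income = 427 − 15·3.8 − 10·11 = 260; y* = 10 + 2/3·260/11 = 25.7576.

y* = 25.7576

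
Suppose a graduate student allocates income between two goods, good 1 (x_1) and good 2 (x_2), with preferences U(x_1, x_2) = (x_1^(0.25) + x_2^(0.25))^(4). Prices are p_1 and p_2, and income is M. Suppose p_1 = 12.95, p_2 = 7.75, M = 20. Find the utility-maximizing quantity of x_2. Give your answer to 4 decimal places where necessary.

From the CES first-order condition, (x_2/x_1)^(0.75) = p_1/p_2.
Hence x_2/x_1 = (p_1/p_2)^(1/(0.75)), i.e. raised to the 4/3 power.
Substitute x_2 = (x_2/x_1)·x_1 into the budget: x_1* = M/(p_1 + p_2·(x_2/x_1)).
Numerically x_2/x_1 = 1.982854, so x_1* = 20/(12.95 + 7.75·1.982854) = 0.7063 and x_2* = 1.982854·0.7063 = 1.4005.

x_2* = 1.4005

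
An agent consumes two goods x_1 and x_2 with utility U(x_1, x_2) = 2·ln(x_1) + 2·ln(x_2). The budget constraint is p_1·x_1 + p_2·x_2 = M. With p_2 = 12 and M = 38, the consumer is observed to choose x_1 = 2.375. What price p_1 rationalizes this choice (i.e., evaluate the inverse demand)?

p_1 = 8

The MRS is x_2/x_1. Set MRS = p_1/p_2.
So 2·p_2·x_2 = 2·p_1·x_1; combined with the budget, a share 0.5 of income goes to x_1.
Demand: x_1*(p_1,p_2,M) = 0.5·M/p_1 and x_2* = 0.5·M/p_2.
Set x_1* = 2.375 in the demand function and solve for p_1: p_1 = 8.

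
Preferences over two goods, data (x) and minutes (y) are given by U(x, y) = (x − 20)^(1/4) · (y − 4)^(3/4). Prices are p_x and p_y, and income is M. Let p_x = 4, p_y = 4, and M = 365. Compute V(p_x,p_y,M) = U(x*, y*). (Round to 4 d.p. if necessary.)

V = 38.3242

Let x' = x−20, y' = y−4. MRS = (1/3)·y'/x' = p_x/p_y.
Substituting into the budget: x* = 20 + 0.25·(M − 20·p_x − 4·p_y)/p_x, and y* = 4 + 0.75·(…)/p_y.
Discretionary income = 365 − 20·4 − 4·4 = 269; x* = 20 + 0.25·269/4 = 36.8125; y* = 4 + 0.75·269/4 = 54.4375.
Utility at the optimum: U(36.8125, 54.4375) = 38.3242.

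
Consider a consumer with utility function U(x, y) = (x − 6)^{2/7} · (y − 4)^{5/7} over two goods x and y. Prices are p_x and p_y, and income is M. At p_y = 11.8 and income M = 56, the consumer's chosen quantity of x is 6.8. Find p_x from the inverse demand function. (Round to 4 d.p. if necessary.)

Let x' = x−6, y' = y−4. MRS = (2/5)·y'/x' = p_x/p_y.
After buying the subsistence bundle (6, 4), a share 2/7 of the remaining income goes to x: x* = 6 + 2/7·(M − 6p_x − 4p_y)/p_x.
Set x* = 6.8 in the demand function and solve for p_x: p_x = 1.

p_x = 1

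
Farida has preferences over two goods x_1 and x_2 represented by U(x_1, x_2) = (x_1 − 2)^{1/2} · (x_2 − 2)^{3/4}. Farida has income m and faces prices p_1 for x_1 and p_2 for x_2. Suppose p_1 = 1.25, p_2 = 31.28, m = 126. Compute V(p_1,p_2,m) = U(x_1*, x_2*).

V = 4.9644

Let x_1' = x_1−2, x_2' = x_2−2. MRS = (2/3)·x_2'/x_1' = p_1/p_2.
Substituting into the budget: x_1* = 2 + 0.4·(m − 2·p_1 − 2·p_2)/p_1, and x_2* = 2 + 0.6·(…)/p_2.
Discretionary income = 126 − 2·1.25 − 2·31.28 = 60.94; x_1* = 2 + 0.4·60.94/1.25 = 21.5008; x_2* = 2 + 0.6·60.94/31.28 = 3.1689.
Utility at the optimum: U(21.5008, 3.1689) = 4.9644.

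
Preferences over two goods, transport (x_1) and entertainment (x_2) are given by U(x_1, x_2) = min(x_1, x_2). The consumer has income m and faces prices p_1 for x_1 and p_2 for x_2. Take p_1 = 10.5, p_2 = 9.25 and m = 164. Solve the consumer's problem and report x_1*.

x_1* = 8.3038

Leontief preferences: the optimum is at the kink where x_1/1 = x_2/1, i.e. x_2 = x_1.
Budget: p_1·x_1 + p_2·x_1 = m, so (p_1 + p_2)·x_1 = m.
Demand: x_1*(p_1,p_2,m) = m/(p_1 + p_2), x_2* = m/(p_1 + p_2).
Here 10.5 + 9.25 = 19.75, giving x_1* = 8.3038.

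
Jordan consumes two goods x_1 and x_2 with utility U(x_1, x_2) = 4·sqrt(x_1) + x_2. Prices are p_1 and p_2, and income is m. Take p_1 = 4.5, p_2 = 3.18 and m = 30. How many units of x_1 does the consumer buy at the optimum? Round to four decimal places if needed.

x_1* = 1.9975

Set MRS = p_1/p_2: 2·x_1^(−1/2) = p_1/p_2.
Solve: √x_1 = 2·p_2/p_1, so x_1*(p_1,p_2) = (2·p_2/p_1)², and x_2* = (m − p_1·x_1*)/p_2.
Plugging in: x_1* = (2·3.18/4.5)² = 1.9975.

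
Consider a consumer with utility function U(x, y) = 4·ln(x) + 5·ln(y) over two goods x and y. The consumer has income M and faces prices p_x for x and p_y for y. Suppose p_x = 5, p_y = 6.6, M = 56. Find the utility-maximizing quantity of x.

x* = 4.9778

MU_x/MU_y = (4·y)/(5·x); tangency sets this equal to p_x/p_y.
Rearranging, p_y·y = (5/4)·p_x·x. Substituting into the budget gives p_x·x·(1 + (5/4)) = M.
Demand: x*(p_x,p_y,M) = 4/9·M/p_x and y* = 5/9·M/p_y.
At p_x=5, p_y=6.6, M=56: x* = 4/9·56/5 = 4.9778.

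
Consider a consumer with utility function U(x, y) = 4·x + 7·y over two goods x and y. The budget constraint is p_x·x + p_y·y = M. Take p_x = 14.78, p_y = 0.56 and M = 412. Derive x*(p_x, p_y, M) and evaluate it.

y gives more utility per dollar, so spend all income on y: y* = M/p_y, x* = 0.
Numerically: x* = 0, y* = 735.7143.

x* = 0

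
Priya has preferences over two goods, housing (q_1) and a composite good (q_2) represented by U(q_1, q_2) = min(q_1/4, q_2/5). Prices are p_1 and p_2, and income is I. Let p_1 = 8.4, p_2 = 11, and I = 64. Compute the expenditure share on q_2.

share on q_2 = 0.6208

Leontief preferences: the optimum is at the kink where q_1/4 = q_2/5, i.e. q_2 = (5/4)·q_1.
Budget: p_1·q_1 + p_2·(5/4)·q_1 = I, so (4·p_1 + 5·p_2)·q_1 = 4·I.
Demand: q_1*(p_1,p_2,I) = 4·I/(4·p_1 + 5·p_2), q_2* = 5·I/(4·p_1 + 5·p_2).
Here 4·8.4 + 5·11 = 88.6, giving q_1* = 2.8894 and q_2* = 3.6117.
Expenditure on q_2: 11·3.6117 = 39.7291; share = 0.6208.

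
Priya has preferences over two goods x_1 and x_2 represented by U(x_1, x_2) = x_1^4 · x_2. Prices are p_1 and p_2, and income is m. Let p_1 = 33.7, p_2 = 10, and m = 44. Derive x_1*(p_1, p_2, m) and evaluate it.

x_1* = 1.0445

Tangency: MRS = 4·x_2/x_1 = p_1/p_2.
So 4·p_2·x_2 = p_1·x_1; combined with the budget, a share 0.8 of income goes to x_1.
Demand: x_1*(p_1,p_2,m) = 0.8·m/p_1 and x_2* = 0.2·m/p_2.
At p_1=33.7, p_2=10, m=44: x_1* = 0.8·44/33.7 = 1.0445.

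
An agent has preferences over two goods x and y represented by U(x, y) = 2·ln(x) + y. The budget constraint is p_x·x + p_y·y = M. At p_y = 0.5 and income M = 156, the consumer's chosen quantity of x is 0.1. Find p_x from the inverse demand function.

p_x = 10

MU_x = 2/x, MU_y = 1. Tangency: 2/x = p_x/p_y.
So x*(p_x,p_y) = 2·p_y/p_x, independent of income; and y* = (M − 2·p_y)/p_y.
Set x* = 0.1 in the demand function and solve for p_x: p_x = 10.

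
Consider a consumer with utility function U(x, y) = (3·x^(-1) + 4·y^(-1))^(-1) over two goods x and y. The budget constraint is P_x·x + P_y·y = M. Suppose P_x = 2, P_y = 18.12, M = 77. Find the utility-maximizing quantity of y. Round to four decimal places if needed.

MRS = MU_x/MU_y = (3/4)·(y/x)^(2). Set equal to P_x/P_y.
Solve for the ratio: y/x = [(4/3)·P_x/P_y]^(0.5).
With the ratio pinned down, the budget gives x* = M/(P_x + P_y·(y/x)) and y* = (y/x)·x*.
Numerically y/x = 0.383624, so x* = 77/(2 + 18.12·0.383624) = 8.6021 and y* = 0.383624·8.6021 = 3.3.

y* = 3.3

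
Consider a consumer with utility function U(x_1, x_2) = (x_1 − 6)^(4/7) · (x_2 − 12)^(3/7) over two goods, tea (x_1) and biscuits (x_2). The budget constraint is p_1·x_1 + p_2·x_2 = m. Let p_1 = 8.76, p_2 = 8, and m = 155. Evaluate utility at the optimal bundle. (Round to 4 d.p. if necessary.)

Let x_1' = x_1−6, x_2' = x_2−12. MRS = (4/3)·x_2'/x_1' = p_1/p_2.
Substituting into the budget: x_1* = 6 + 4/7·(m − 6·p_1 − 12·p_2)/p_1, and x_2* = 12 + 3/7·(…)/p_2.
Discretionary income = 155 − 6·8.76 − 12·8 = 6.44; x_1* = 6 + 4/7·6.44/8.76 = 6.4201; x_2* = 12 + 3/7·6.44/8 = 12.345.
Utility at the optimum: U(6.4201, 12.345) = 0.3861.

V = 0.3861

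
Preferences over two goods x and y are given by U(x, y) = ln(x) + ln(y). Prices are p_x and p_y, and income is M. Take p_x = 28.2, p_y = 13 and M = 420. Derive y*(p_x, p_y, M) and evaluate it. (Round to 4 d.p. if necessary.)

The MRS is y/x. Set MRS = p_x/p_y.
So p_y·y = p_x·x; combined with the budget, a share 0.5 of income goes to x.
Demand: x*(p_x,p_y,M) = 0.5·M/p_x and y* = 0.5·M/p_y.
At p_x=28.2, p_y=13, M=420: y* = 0.5·420/13 = 16.1538.

y* = 16.1538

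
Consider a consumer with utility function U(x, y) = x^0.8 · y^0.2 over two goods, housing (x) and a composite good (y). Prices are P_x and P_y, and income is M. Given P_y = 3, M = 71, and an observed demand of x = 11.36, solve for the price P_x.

P_x = 5

The MRS is 4·y/x. Set MRS = P_x/P_y.
So 0.8·P_y·y = 0.2·P_x·x; combined with the budget, a share 0.8 of income goes to x.
Demand: x*(P_x,P_y,M) = 0.8·M/P_x and y* = 0.2·M/P_y.
Set x* = 11.36 in the demand function and solve for P_x: P_x = 5.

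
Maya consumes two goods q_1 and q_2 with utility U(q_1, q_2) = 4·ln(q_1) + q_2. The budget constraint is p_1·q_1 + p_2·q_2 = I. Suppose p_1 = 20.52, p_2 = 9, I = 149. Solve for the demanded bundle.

Set MRS = p_1/p_2: (4/q_1)/1 = p_1/p_2.
So q_1*(p_1,p_2) = 4·p_2/p_1, independent of income; and q_2* = (I − 4·p_2)/p_2.
At the given prices: q_1* = 4·9/20.52 = 1.7544, and q_2* = 12.5556.

q_1* = 1.7544, q_2* = 12.5556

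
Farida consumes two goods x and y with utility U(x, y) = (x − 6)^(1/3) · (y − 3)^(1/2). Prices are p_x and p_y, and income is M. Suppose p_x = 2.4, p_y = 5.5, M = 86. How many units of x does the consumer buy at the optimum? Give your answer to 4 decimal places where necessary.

x* = 15.1833

MRS = (2/3)·(y−3)/(x−6). Tangency with p_x/p_y gives y−3 = (3/2)·(p_x/p_y)·(x−6).
Substituting into the budget: x* = 6 + 0.4·(M − 6·p_x − 3·p_y)/p_x, and y* = 3 + 0.6·(…)/p_y.
Discretionary income = 86 − 6·2.4 − 3·5.5 = 55.1; x* = 6 + 0.4·55.1/2.4 = 15.1833.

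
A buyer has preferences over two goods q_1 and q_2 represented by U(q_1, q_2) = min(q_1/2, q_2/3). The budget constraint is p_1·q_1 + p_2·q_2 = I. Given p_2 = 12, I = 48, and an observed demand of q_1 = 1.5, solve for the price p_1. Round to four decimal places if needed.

p_1 = 14

With perfect complements, no substitution: consume in ratio q_1:q_2 = 2:3.
Budget: p_1·q_1 + p_2·(3/2)·q_1 = I, so (2·p_1 + 3·p_2)·q_1 = 2·I.
Demand: q_1*(p_1,p_2,I) = 2·I/(2·p_1 + 3·p_2), q_2* = 3·I/(2·p_1 + 3·p_2).
Set q_1* = 1.5 in the demand function and solve for p_1: p_1 = 14.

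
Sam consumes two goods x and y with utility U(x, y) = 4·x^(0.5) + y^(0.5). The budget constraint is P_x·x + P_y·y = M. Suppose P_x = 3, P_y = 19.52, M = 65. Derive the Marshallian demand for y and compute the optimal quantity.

With the ratio pinned down, the budget gives x* = M/(P_x + P_y·(y/x)) and y* = (y/x)·x*.
Numerically y/x = 0.001476, so x* = 65/(3 + 19.52·0.001476) = 21.4605 and y* = 0.001476·21.4605 = 0.0317.

y* = 0.0317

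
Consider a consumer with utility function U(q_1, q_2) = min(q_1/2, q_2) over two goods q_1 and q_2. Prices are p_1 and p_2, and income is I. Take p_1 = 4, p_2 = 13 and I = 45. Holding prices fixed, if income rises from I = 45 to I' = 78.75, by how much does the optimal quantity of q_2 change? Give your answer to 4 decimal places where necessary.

Δq_2* = 1.6071

Demand: q_1*(p_1,p_2,I) = 2·I/(2·p_1 + p_2), q_2* = I/(2·p_1 + p_2).
Here 2·4 + 13 = 21, giving q_2* = 2.1429.
At I' = 78.75: q_2* = 3.75. Change: 3.75 − 2.1429 = 1.6071.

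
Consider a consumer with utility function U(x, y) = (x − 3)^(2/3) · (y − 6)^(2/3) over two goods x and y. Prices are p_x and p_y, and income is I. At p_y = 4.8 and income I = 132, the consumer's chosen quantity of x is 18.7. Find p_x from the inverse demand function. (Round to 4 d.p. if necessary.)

p_x = 3

This is Cobb-Douglas in (x−3, y−6): tangency gives 2/3·p_y·(y−6) = 2/3·p_x·(x−3).
After buying the subsistence bundle (3, 6), a share 0.5 of the remaining income goes to x: x* = 3 + 0.5·(I − 3p_x − 6p_y)/p_x.
Set x* = 18.7 in the demand function and solve for p_x: p_x = 3.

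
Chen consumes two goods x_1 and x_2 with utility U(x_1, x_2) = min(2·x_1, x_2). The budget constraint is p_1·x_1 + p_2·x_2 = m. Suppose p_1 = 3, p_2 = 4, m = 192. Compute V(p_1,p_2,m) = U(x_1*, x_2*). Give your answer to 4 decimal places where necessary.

V = 34.9091

Here 3 + 2·4 = 11, giving x_1* = 17.4545 and x_2* = 34.9091.
Utility at the optimum: U(17.4545, 34.9091) = 34.9091.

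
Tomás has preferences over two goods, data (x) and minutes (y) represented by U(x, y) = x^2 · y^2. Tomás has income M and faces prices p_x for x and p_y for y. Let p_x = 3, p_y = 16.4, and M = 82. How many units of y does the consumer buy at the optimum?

y* = 2.5

The MRS is y/x. Set MRS = p_x/p_y.
Rearranging, p_y·y = p_x·x. Substituting into the budget gives p_x·x·(1 + 1) = M.
Demand: x*(p_x,p_y,M) = 0.5·M/p_x and y* = 0.5·M/p_y.
At p_x=3, p_y=16.4, M=82: y* = 0.5·82/16.4 = 2.5.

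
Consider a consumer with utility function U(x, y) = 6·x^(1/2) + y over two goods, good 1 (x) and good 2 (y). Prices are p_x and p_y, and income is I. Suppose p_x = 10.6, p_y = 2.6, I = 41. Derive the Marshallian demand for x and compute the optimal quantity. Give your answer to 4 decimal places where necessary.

x* = 0.5415

Utility is quasi-linear in y; the FOC for x is 3/√x = p_x/p_y.
Thus x* = (3·p_y/p_x)² — independent of I — with the rest of income spent on y.
Plugging in: x* = (3·2.6/10.6)² = 0.5415.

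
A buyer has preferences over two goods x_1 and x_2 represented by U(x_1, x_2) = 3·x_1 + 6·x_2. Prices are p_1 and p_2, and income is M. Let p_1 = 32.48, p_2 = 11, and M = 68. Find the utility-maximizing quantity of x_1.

Numerically: x_1* = 0, x_2* = 6.1818.

x_1* = 0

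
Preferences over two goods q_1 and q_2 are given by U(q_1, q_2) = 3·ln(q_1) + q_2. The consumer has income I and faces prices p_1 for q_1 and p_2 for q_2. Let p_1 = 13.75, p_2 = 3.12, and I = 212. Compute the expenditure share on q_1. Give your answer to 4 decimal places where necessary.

share on q_1 = 0.0442

Set MRS = p_1/p_2: (3/q_1)/1 = p_1/p_2.
So q_1*(p_1,p_2) = 3·p_2/p_1, independent of income; and q_2* = (I − 3·p_2)/p_2.
At the given prices: q_1* = 3·3.12/13.75 = 0.6807, and q_2* = 64.9487.
Expenditure on q_1: 13.75·0.6807 = 9.36; share = 0.0442.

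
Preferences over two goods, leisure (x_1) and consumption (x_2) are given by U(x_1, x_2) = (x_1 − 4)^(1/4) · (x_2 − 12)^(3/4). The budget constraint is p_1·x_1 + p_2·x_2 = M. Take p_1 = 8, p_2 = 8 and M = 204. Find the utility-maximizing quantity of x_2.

Discretionary income = 204 − 4·8 − 12·8 = 76; x_2* = 12 + 0.75·76/8 = 19.125.

x_2* = 19.125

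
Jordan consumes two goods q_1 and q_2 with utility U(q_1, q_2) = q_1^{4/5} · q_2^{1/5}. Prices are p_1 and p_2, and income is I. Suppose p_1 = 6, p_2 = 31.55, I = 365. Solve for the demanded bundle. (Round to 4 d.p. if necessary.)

q_1* = 48.6667, q_2* = 2.3138

Tangency: MRS = 4·q_2/q_1 = p_1/p_2.
Rearranging, p_2·q_2 = (1/4)·p_1·q_1. Substituting into the budget gives p_1·q_1·(1 + (1/4)) = I.
Demand: q_1*(p_1,p_2,I) = 0.8·I/p_1 and q_2* = 0.2·I/p_2.
At p_1=6, p_2=31.55, I=365: q_1* = 0.8·365/6 = 48.6667, q_2* = 2.3138.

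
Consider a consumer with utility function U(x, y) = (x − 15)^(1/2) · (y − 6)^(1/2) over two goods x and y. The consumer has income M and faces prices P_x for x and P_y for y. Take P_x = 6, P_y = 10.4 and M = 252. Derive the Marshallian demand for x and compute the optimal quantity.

x* = 23.3

Let x' = x−15, y' = y−6. MRS = y'/x' = P_x/P_y.
After buying the subsistence bundle (15, 6), a share 0.5 of the remaining income goes to x: x* = 15 + 0.5·(M − 15P_x − 6P_y)/P_x.
Discretionary income = 252 − 15·6 − 6·10.4 = 99.6; x* = 15 + 0.5·99.6/6 = 23.3.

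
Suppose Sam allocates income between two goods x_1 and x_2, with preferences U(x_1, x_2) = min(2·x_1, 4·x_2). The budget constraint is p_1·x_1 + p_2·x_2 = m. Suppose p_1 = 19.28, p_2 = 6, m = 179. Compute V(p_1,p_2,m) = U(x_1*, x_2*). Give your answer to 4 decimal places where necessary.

Leontief preferences: the optimum is at the kink where x_1/4 = x_2/2, i.e. x_2 = (1/2)·x_1.
Budget: p_1·x_1 + p_2·(1/2)·x_1 = m, so (4·p_1 + 2·p_2)·x_1 = 4·m.
Demand: x_1*(p_1,p_2,m) = 4·m/(4·p_1 + 2·p_2), x_2* = 2·m/(4·p_1 + 2·p_2).
Here 4·19.28 + 2·6 = 89.12, giving x_1* = 8.0341 and x_2* = 4.0171.
Utility at the optimum: U(8.0341, 4.0171) = 16.0682.

V = 16.0682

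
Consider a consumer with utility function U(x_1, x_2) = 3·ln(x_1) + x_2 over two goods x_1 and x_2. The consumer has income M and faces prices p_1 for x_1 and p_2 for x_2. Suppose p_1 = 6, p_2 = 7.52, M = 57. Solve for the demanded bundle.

MU_x_1 = 3/x_1, MU_x_2 = 1. Tangency: 3/x_1 = p_1/p_2.
So x_1*(p_1,p_2) = 3·p_2/p_1, independent of income; and x_2* = (M − 3·p_2)/p_2.
At the given prices: x_1* = 3·7.52/6 = 3.76, and x_2* = 4.5798.

x_1* = 3.76, x_2* = 4.5798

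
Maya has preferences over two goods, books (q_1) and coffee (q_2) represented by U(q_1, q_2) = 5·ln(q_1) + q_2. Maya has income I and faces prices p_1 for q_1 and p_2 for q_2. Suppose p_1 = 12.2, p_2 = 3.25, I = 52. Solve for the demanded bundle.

So q_1*(p_1,p_2) = 5·p_2/p_1, independent of income; and q_2* = (I − 5·p_2)/p_2.
At the given prices: q_1* = 5·3.25/12.2 = 1.332, and q_2* = 11.

q_1* = 1.332, q_2* = 11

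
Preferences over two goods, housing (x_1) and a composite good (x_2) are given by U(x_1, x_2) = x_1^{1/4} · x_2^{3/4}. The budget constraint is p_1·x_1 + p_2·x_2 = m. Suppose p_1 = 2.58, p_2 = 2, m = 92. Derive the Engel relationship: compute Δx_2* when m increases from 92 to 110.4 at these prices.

Δx_2* = 6.9

MU_x_1/MU_x_2 = (0.25·x_2)/(0.75·x_1); tangency sets this equal to p_1/p_2.
Rearranging, p_2·x_2 = 3·p_1·x_1. Substituting into the budget gives p_1·x_1·(1 + 3) = m.
Demand: x_1*(p_1,p_2,m) = 0.25·m/p_1 and x_2* = 0.75·m/p_2.
At p_1=2.58, p_2=2, m=92: x_2* = 0.75·92/2 = 34.5.
At m' = 110.4: x_2* = 41.4. Change: 41.4 − 34.5 = 6.9.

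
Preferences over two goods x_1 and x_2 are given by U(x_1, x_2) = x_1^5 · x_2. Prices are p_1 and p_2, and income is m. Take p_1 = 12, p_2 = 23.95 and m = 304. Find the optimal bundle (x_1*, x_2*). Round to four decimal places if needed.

x_1* = 21.1111, x_2* = 2.1155

The MRS is 5·x_2/x_1. Set MRS = p_1/p_2.
Rearranging, p_2·x_2 = (1/5)·p_1·x_1. Substituting into the budget gives p_1·x_1·(1 + (1/5)) = m.
Demand: x_1*(p_1,p_2,m) = 5/6·m/p_1 and x_2* = 1/6·m/p_2.
At p_1=12, p_2=23.95, m=304: x_1* = 5/6·304/12 = 21.1111, x_2* = 2.1155.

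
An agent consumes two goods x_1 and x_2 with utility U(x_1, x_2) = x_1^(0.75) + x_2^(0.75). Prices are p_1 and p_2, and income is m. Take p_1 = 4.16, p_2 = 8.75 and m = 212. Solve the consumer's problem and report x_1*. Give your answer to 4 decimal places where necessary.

Numerically x_2/x_1 = 0.051091, so x_1* = 212/(4.16 + 8.75·0.051091) = 46.0165.

x_1* = 46.0165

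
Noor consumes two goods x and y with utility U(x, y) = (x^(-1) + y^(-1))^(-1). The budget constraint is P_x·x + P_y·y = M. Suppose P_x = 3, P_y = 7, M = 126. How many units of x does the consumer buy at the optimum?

With the ratio pinned down, the budget gives x* = M/(P_x + P_y·(y/x)) and y* = (y/x)·x*.
Numerically y/x = 0.654654, so x* = 126/(3 + 7·0.654654) = 16.617.

x* = 16.617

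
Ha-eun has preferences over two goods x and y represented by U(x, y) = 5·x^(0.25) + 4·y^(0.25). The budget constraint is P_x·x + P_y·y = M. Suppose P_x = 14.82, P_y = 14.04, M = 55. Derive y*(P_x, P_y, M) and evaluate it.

MU_x ∝ 5·x^(-0.75), MU_y ∝ 4·y^(-0.75), so MRS = (5/4)·(y/x)^(0.75) = P_x/P_y.
Hence y/x = ((4/5)·P_x/P_y)^(1/(0.75)), i.e. raised to the 4/3 power.
With the ratio pinned down, the budget gives x* = M/(P_x + P_y·(y/x)) and y* = (y/x)·x*.
Numerically y/x = 0.798169, so x* = 55/(14.82 + 14.04·0.798169) = 2.1132 and y* = 0.798169·2.1132 = 1.6867.

y* = 1.6867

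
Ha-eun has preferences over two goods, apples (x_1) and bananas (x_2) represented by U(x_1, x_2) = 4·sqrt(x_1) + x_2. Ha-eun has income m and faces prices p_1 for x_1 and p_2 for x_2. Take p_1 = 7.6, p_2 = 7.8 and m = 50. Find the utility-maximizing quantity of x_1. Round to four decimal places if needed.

MU_x_1 = 2/√x_1, MU_x_2 = 1. Tangency: 2/√x_1 = p_1/p_2.
Thus x_1* = (2·p_2/p_1)² — independent of m — with the rest of income spent on x_2.
Plugging in: x_1* = (2·7.8/7.6)² = 4.2133.

x_1* = 4.2133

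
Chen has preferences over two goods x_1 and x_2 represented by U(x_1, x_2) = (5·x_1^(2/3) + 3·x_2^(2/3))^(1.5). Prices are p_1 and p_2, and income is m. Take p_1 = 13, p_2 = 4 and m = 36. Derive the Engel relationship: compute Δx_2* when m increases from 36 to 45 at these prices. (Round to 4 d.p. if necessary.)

Δx_2* = 1.5643

Numerically x_2/x_1 = 7.414875, so x_1* = 36/(13 + 4·7.414875) = 0.8439 and x_2* = 7.414875·0.8439 = 6.2574.
At m' = 45: x_2* = 7.8217. Change: 7.8217 − 6.2574 = 1.5643.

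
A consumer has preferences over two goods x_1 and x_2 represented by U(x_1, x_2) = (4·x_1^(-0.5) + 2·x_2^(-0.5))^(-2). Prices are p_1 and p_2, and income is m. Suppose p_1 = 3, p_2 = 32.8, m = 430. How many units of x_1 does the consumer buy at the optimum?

x_1* = 59.7675

MU_x_1 ∝ 4·x_1^(-1.5), MU_x_2 ∝ 2·x_2^(-1.5), so MRS = 2·(x_2/x_1)^(1.5) = p_1/p_2.
Hence x_2/x_1 = ((1/2)·p_1/p_2)^(1/(1.5)), i.e. raised to the 2/3 power.
With the ratio pinned down, the budget gives x_1* = m/(p_1 + p_2·(x_2/x_1)) and x_2* = (x_2/x_1)·x_1*.
Numerically x_2/x_1 = 0.127883, so x_1* = 430/(3 + 32.8·0.127883) = 59.7675.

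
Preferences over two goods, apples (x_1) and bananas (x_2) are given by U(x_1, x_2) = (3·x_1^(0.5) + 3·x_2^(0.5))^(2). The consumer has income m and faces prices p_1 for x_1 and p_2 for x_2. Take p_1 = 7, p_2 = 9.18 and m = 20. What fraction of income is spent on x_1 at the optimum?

From the CES first-order condition, (x_2/x_1)^(0.5) = p_1/p_2.
Solve for the ratio: x_2/x_1 = [p_1/p_2]^(2).
Substitute x_2 = (x_2/x_1)·x_1 into the budget: x_1* = m/(p_1 + p_2·(x_2/x_1)).
Numerically x_2/x_1 = 0.581448, so x_1* = 20/(7 + 9.18·0.581448) = 1.621 and x_2* = 0.581448·1.621 = 0.9426.
Expenditure on x_1: 7·1.621 = 11.3473; share = 0.5674.

share on x_1 = 0.5674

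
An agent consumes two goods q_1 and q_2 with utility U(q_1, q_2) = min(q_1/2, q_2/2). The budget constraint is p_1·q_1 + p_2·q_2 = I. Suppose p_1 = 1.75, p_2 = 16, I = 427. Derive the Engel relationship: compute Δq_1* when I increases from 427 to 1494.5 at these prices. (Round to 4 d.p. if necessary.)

Δq_1* = 60.1408

Leontief preferences: the optimum is at the kink where q_1/2 = q_2/2, i.e. q_2 = q_1.
Budget: p_1·q_1 + p_2·q_1 = I, so (2·p_1 + 2·p_2)·q_1 = 2·I.
Demand: q_1*(p_1,p_2,I) = 2·I/(2·p_1 + 2·p_2), q_2* = 2·I/(2·p_1 + 2·p_2).
Here 2·1.75 + 2·16 = 35.5, giving q_1* = 24.0563.
At I' = 1494.5: q_1* = 84.1972. Change: 84.1972 − 24.0563 = 60.1408.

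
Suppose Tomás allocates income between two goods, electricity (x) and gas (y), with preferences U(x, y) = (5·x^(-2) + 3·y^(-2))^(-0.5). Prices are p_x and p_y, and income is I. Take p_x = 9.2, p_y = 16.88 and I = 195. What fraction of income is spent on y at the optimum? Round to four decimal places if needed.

share on y = 0.5583

Substitute y = (y/x)·x into the budget: x* = I/(p_x + p_y·(y/x)).
Numerically y/x = 0.688952, so x* = 195/(9.2 + 16.88·0.688952) = 9.3617 and y* = 0.688952·9.3617 = 6.4498.
Expenditure on y: 16.88·6.4498 = 108.8722; share = 0.5583.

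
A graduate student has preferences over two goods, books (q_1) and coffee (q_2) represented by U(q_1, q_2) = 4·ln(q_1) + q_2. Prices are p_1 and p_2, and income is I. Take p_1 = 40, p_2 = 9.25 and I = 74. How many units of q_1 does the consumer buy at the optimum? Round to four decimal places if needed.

MU_q_1 = 4/q_1, MU_q_2 = 1. Tangency: 4/q_1 = p_1/p_2.
So q_1*(p_1,p_2) = 4·p_2/p_1, independent of income; and q_2* = (I − 4·p_2)/p_2.
At the given prices: q_1* = 4·9.25/40 = 0.925.

q_1* = 0.925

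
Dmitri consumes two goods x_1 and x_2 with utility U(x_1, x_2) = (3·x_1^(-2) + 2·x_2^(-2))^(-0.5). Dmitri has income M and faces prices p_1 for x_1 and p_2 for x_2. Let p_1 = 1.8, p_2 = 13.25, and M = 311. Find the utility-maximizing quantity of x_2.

x_2* = 18.0204

With the ratio pinned down, the budget gives x_1* = M/(p_1 + p_2·(x_2/x_1)) and x_2* = (x_2/x_1)·x_1*.
Numerically x_2/x_1 = 0.449078, so x_1* = 311/(1.8 + 13.25·0.449078) = 40.1276 and x_2* = 0.449078·40.1276 = 18.0204.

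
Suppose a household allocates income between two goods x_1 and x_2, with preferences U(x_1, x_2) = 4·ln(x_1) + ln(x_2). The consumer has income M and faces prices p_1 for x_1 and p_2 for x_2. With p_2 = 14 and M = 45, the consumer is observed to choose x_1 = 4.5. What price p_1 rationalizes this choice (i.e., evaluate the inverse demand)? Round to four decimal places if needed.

p_1 = 8

Tangency: MRS = 4·x_2/x_1 = p_1/p_2.
Rearranging, p_2·x_2 = (1/4)·p_1·x_1. Substituting into the budget gives p_1·x_1·(1 + (1/4)) = M.
Demand: x_1*(p_1,p_2,M) = 0.8·M/p_1 and x_2* = 0.2·M/p_2.
Set x_1* = 4.5 in the demand function and solve for p_1: p_1 = 8.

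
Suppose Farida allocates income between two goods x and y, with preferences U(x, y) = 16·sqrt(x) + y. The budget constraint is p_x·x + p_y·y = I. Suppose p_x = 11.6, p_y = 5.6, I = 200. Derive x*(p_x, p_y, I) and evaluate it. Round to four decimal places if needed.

MU_x = 8/√x, MU_y = 1. Tangency: 8/√x = p_x/p_y.
Thus x* = (8·p_y/p_x)² — independent of I — with the rest of income spent on y.
Plugging in: x* = (8·5.6/11.6)² = 14.9156.

x* = 14.9156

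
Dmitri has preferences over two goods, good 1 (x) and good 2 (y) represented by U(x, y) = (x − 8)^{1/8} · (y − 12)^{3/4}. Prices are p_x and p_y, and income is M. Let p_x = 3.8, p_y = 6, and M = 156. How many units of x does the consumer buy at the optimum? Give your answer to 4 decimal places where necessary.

After buying the subsistence bundle (8, 12), a share 1/7 of the remaining income goes to x: x* = 8 + 1/7·(M − 8p_x − 12p_y)/p_x.
Discretionary income = 156 − 8·3.8 − 12·6 = 53.6; x* = 8 + 1/7·53.6/3.8 = 10.015.

x* = 10.015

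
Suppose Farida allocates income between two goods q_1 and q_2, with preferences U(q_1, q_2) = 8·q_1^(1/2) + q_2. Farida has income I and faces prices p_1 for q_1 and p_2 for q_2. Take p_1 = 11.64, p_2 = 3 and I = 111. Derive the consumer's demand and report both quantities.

Utility is quasi-linear in q_2; the FOC for q_1 is 4/√q_1 = p_1/p_2.
Solve: √q_1 = 4·p_2/p_1, so q_1*(p_1,p_2) = (4·p_2/p_1)², and q_2* = (I − p_1·q_1*)/p_2.
Plugging in: q_1* = (4·3/11.64)² = 1.0628, q_2* = 32.8763.

q_1* = 1.0628, q_2* = 32.8763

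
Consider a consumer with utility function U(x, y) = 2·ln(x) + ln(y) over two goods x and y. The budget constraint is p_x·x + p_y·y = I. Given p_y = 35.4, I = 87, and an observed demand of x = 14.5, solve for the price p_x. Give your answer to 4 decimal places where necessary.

p_x = 4

MU_x/MU_y = (2·y)/(x); tangency sets this equal to p_x/p_y.
So 2·p_y·y = p_x·x; combined with the budget, a share 2/3 of income goes to x.
Demand: x*(p_x,p_y,I) = 2/3·I/p_x and y* = 1/3·I/p_y.
Set x* = 14.5 in the demand function and solve for p_x: p_x = 4.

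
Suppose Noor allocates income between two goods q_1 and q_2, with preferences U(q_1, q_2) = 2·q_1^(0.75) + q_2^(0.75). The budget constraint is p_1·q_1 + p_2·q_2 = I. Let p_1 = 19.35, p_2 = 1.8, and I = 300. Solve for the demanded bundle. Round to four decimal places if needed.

q_1* = 0.1971, q_2* = 164.5474

MU_q_1 ∝ 2·q_1^(-0.25), MU_q_2 ∝ q_2^(-0.25), so MRS = 2·(q_2/q_1)^(0.25) = p_1/p_2.
Solve for the ratio: q_2/q_1 = [(1/2)·p_1/p_2]^(4).
Substitute q_2 = (q_2/q_1)·q_1 into the budget: q_1* = I/(p_1 + p_2·(q_2/q_1)).
Numerically q_2/q_1 = 834.668213, so q_1* = 300/(19.35 + 1.8·834.668213) = 0.1971 and q_2* = 834.668213·0.1971 = 164.5474.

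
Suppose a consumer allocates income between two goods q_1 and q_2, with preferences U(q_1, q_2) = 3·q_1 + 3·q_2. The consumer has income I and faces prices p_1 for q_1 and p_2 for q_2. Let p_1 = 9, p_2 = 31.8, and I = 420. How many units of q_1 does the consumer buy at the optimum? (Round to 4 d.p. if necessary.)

q_1* = 46.6667

Perfect substitutes: compare marginal utility per dollar. 3/p_1 vs 3/p_2 → 0.3333 vs 0.0943.
q_1 gives more utility per dollar, so spend all income on q_1: q_1* = I/p_1, q_2* = 0.
Numerically: q_1* = 46.6667, q_2* = 0.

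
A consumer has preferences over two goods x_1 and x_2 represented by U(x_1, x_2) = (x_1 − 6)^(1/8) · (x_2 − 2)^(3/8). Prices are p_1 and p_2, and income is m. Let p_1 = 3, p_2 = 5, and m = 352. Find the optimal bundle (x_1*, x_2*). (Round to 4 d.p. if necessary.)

x_1* = 33, x_2* = 50.6

This is Cobb-Douglas in (x_1−6, x_2−2): tangency gives 0.125·p_2·(x_2−2) = 0.375·p_1·(x_1−6).
Substituting into the budget: x_1* = 6 + 0.25·(m − 6·p_1 − 2·p_2)/p_1, and x_2* = 2 + 0.75·(…)/p_2.
Discretionary income = 352 − 6·3 − 2·5 = 324; x_1* = 6 + 0.25·324/3 = 33; x_2* = 2 + 0.75·324/5 = 50.6.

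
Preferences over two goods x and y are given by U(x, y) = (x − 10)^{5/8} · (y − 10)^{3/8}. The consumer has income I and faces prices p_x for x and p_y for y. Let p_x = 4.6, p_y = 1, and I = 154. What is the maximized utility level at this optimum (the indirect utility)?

This is Cobb-Douglas in (x−10, y−10): tangency gives 0.625·p_y·(y−10) = 0.375·p_x·(x−10).
After buying the subsistence bundle (10, 10), a share 0.625 of the remaining income goes to x: x* = 10 + 0.625·(I − 10p_x − 10p_y)/p_x.
Discretionary income = 154 − 10·4.6 − 10·1 = 98; x* = 10 + 0.625·98/4.6 = 23.3152; y* = 10 + 0.375·98/1 = 46.75.
Utility at the optimum: U(23.3152, 46.75) = 19.4845.

V = 19.4845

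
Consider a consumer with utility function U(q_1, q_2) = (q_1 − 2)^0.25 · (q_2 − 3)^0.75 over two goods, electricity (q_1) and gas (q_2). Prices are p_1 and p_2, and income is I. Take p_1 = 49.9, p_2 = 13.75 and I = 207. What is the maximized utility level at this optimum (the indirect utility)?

V = 1.9804

Let q_1' = q_1−2, q_2' = q_2−3. MRS = (1/3)·q_2'/q_1' = p_1/p_2.
After buying the subsistence bundle (2, 3), a share 0.25 of the remaining income goes to q_1: q_1* = 2 + 0.25·(I − 2p_1 − 3p_2)/p_1.
Discretionary income = 207 − 2·49.9 − 3·13.75 = 65.95; q_1* = 2 + 0.25·65.95/49.9 = 2.3304; q_2* = 3 + 0.75·65.95/13.75 = 6.5973.
Utility at the optimum: U(2.3304, 6.5973) = 1.9804.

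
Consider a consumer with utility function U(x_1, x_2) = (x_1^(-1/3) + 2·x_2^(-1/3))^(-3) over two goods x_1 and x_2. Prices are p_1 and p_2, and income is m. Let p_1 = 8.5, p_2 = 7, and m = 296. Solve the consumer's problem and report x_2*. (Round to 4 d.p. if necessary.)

x_2* = 26.0352

MRS = MU_x_1/MU_x_2 = (1/2)·(x_2/x_1)^(4/3). Set equal to p_1/p_2.
Hence x_2/x_1 = (2·p_1/p_2)^(1/(4/3)), i.e. raised to the 0.75 power.
With the ratio pinned down, the budget gives x_1* = m/(p_1 + p_2·(x_2/x_1)) and x_2* = (x_2/x_1)·x_1*.
Numerically x_2/x_1 = 1.945419, so x_1* = 296/(8.5 + 7·1.945419) = 13.3828 and x_2* = 1.945419·13.3828 = 26.0352.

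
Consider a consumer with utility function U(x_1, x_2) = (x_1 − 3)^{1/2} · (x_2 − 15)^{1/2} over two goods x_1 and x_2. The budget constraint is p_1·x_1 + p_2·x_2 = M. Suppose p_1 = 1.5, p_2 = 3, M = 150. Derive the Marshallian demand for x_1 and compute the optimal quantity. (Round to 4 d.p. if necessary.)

This is Cobb-Douglas in (x_1−3, x_2−15): tangency gives 0.5·p_2·(x_2−15) = 0.5·p_1·(x_1−3).
After buying the subsistence bundle (3, 15), a share 0.5 of the remaining income goes to x_1: x_1* = 3 + 0.5·(M − 3p_1 − 15p_2)/p_1.
Discretionary income = 150 − 3·1.5 − 15·3 = 100.5; x_1* = 3 + 0.5·100.5/1.5 = 36.5.

x_1* = 36.5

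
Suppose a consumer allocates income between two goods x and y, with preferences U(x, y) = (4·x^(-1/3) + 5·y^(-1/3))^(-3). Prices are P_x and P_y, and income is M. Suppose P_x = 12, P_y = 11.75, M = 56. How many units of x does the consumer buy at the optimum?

MU_x ∝ 4·x^(-4/3), MU_y ∝ 5·y^(-4/3), so MRS = (4/5)·(y/x)^(4/3) = P_x/P_y.
Solve for the ratio: y/x = [(5/4)·P_x/P_y]^(0.75).
With the ratio pinned down, the budget gives x* = M/(P_x + P_y·(y/x)) and y* = (y/x)·x*.
Numerically y/x = 1.200992, so x* = 56/(12 + 11.75·1.200992) = 2.1446.

x* = 2.1446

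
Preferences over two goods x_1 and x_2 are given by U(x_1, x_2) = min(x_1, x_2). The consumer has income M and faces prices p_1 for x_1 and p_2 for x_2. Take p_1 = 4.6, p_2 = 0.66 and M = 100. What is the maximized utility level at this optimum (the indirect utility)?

V = 19.0114

Leontief preferences: the optimum is at the kink where x_1/1 = x_2/1, i.e. x_2 = x_1.
Budget: p_1·x_1 + p_2·x_1 = M, so (p_1 + p_2)·x_1 = M.
Demand: x_1*(p_1,p_2,M) = M/(p_1 + p_2), x_2* = M/(p_1 + p_2).
Here 4.6 + 0.66 = 5.26, giving x_1* = 19.0114 and x_2* = 19.0114.
Utility at the optimum: U(19.0114, 19.0114) = 19.0114.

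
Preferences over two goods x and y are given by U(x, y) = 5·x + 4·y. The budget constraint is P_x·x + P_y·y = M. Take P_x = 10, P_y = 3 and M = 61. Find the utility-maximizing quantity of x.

x* = 0

Perfect substitutes: compare marginal utility per dollar. 5/P_x vs 4/P_y → 0.5 vs 1.3333.
y gives more utility per dollar, so spend all income on y: y* = M/P_y, x* = 0.
Numerically: x* = 0, y* = 20.3333.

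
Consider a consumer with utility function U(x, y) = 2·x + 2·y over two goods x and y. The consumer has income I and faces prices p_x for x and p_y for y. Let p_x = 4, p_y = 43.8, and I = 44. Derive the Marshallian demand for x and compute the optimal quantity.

x* = 11

x gives more utility per dollar, so spend all income on x: x* = I/p_x, y* = 0.
Numerically: x* = 11, y* = 0.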